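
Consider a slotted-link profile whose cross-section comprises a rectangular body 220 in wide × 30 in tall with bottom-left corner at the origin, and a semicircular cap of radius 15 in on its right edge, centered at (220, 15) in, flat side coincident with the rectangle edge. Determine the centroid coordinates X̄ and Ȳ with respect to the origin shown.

rectangular body: A = 220 × 30 = 6600.00, centroid at (110.00, 15.00).
semicircular end: A = ½π·15² = 353.43, centroid at (226.37, 15.00).
ΣA = 6953.43 in²
ΣAX̄ = (6600.00)(110.00) + (353.43)(226.37) = 806004.42 in³
ΣAȲ = (6600.00)(15.00) + (353.43)(15.00) = 104301.44 in³
X̄ = 806004.42 / 6953.43 = 115.91 in
Ȳ = 104301.44 / 6953.43 = 15.00 in

X̄ = 115.91 in, Ȳ = 15.00 in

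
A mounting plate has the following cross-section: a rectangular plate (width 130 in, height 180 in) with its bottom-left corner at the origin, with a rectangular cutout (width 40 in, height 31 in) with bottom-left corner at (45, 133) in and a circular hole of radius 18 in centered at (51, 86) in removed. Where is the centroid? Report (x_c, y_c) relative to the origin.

Part | A | x̄ᵢ | ȳᵢ | A·x̄ᵢ | A·ȳᵢ
plate | 23400.00 | 65.00 | 90.00 | 1521000.00 | 2106000.00
hole 1 | -1240.00 | 65.00 | 148.50 | -80600.00 | -184140.00
hole 2 | -1017.88 | 51.00 | 86.00 | -51911.68 | -87537.34
Σ | 21142.12 |  |  | 1388488.32 | 1834322.66
x_c = 1388488.32 / 21142.12 = 65.67 in
y_c = 1834322.66 / 21142.12 = 86.76 in

x_c = 65.67 in, y_c = 86.76 in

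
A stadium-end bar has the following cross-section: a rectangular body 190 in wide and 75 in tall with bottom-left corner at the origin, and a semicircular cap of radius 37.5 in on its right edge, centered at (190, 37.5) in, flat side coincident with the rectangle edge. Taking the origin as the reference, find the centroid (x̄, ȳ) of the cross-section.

rectangular body: A = 190 × 75 = 14250.00, centroid at (95.00, 37.50).
semicircular end: A = ½π·37.5² = 2208.93, centroid at (205.92, 37.50).
ΣA = 16458.93 in², ΣAx̄ = 1808603.39 in³, ΣAȳ = 617209.96 in³.
x̄ = 1808603.39/16458.93 = 109.89 in; ȳ = 617209.96/16458.93 = 37.50 in.

x̄ = 109.89 in, ȳ = 37.50 in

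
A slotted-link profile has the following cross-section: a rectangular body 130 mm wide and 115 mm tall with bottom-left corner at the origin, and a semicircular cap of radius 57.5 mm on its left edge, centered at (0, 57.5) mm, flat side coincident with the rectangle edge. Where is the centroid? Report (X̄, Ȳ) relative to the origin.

X̄ = 41.95 mm, Ȳ = 57.50 mm

Part | A | x̄ᵢ | ȳᵢ | A·x̄ᵢ | A·ȳᵢ
rectangular body | 14950.00 | 65.00 | 57.50 | 971750.00 | 859625.00
semicircular end | 5193.45 | -24.40 | 57.50 | -126739.58 | 298623.11
Σ | 20143.45 |  |  | 845010.42 | 1158248.11
X̄ = 845010.42 / 20143.45 = 41.95 mm
Ȳ = 1158248.11 / 20143.45 = 57.50 mm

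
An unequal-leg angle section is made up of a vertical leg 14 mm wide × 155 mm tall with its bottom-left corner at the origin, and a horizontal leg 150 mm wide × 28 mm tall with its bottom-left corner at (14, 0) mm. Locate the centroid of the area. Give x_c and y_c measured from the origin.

vertical leg: A = 14 × 155 = 2170.00, centroid at (7.00, 77.50).
horizontal leg: A = 150 × 28 = 4200.00, centroid at (89.00, 14.00).
ΣA = 6370.00 mm²
ΣAx_c = (2170.00)(7.00) + (4200.00)(89.00) = 388990.00 mm³
ΣAy_c = (2170.00)(77.50) + (4200.00)(14.00) = 226975.00 mm³
x_c = 388990.00 / 6370.00 = 61.07 mm
y_c = 226975.00 / 6370.00 = 35.63 mm

x_c = 61.07 mm, y_c = 35.63 mm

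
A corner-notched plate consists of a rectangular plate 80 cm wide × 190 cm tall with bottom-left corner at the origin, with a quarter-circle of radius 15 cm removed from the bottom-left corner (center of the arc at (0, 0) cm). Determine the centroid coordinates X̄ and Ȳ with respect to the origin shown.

X̄ = 40.40 cm, Ȳ = 96.04 cm

plate: A = 80 × 190 = 15200.00, centroid at (40.00, 95.00).
removed quarter-circle: A = −¼π·15² = -176.71, centroid at (6.37, 6.37).
ΣA = 15023.29 cm², ΣAX̄ = 606875.00 cm³, ΣAȲ = 1442875.00 cm³.
X̄ = 606875.00/15023.29 = 40.40 cm; Ȳ = 1442875.00/15023.29 = 96.04 cm.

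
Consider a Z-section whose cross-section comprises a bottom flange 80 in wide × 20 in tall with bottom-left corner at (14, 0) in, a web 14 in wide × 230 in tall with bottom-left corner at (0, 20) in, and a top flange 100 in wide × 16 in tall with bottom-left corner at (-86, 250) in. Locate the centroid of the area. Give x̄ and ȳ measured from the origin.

Part | A | x̄ᵢ | ȳᵢ | A·x̄ᵢ | A·ȳᵢ
bottom flange | 1600.00 | 54.00 | 10.00 | 86400.00 | 16000.00
web | 3220.00 | 7.00 | 135.00 | 22540.00 | 434700.00
top flange | 1600.00 | -36.00 | 258.00 | -57600.00 | 412800.00
Σ | 6420.00 |  |  | 51340.00 | 863500.00
x̄ = 51340.00 / 6420.00 = 8.00 in
ȳ = 863500.00 / 6420.00 = 134.50 in

x̄ = 8.00 in, ȳ = 134.50 in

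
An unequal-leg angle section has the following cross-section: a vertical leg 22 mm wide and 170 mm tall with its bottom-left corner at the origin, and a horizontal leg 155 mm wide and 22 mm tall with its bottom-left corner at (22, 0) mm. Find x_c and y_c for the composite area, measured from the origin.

vertical leg: A = 22 × 170 = 3740.00, centroid at (11.00, 85.00).
horizontal leg: A = 155 × 22 = 3410.00, centroid at (99.50, 11.00).
ΣA = 7150.00 mm²
ΣAx_c = (3740.00)(11.00) + (3410.00)(99.50) = 380435.00 mm³
ΣAy_c = (3740.00)(85.00) + (3410.00)(11.00) = 355410.00 mm³
x_c = 380435.00 / 7150.00 = 53.21 mm
y_c = 355410.00 / 7150.00 = 49.71 mm

x_c = 53.21 mm, y_c = 49.71 mm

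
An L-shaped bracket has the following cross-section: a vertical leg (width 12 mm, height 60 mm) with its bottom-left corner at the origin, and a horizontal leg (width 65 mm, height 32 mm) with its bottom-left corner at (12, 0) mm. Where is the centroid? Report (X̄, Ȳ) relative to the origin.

X̄ = 34.60 mm, Ȳ = 19.60 mm

Part | A | x̄ᵢ | ȳᵢ | A·x̄ᵢ | A·ȳᵢ
vertical leg | 720.00 | 6.00 | 30.00 | 4320.00 | 21600.00
horizontal leg | 2080.00 | 44.50 | 16.00 | 92560.00 | 33280.00
Σ | 2800.00 |  |  | 96880.00 | 54880.00
X̄ = 96880.00 / 2800.00 = 34.60 mm
Ȳ = 54880.00 / 2800.00 = 19.60 mm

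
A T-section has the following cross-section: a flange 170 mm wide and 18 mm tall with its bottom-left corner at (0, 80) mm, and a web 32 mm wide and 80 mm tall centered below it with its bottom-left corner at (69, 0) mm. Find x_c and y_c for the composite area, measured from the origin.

x_c = 85.00 mm, y_c = 66.68 mm

web: A = 32 × 80 = 2560.00, centroid at (85.00, 40.00).
flange: A = 170 × 18 = 3060.00, centroid at (85.00, 89.00).
ΣA = 5620.00 mm²
ΣAx_c = (2560.00)(85.00) + (3060.00)(85.00) = 477700.00 mm³
ΣAy_c = (2560.00)(40.00) + (3060.00)(89.00) = 374740.00 mm³
x_c = 477700.00 / 5620.00 = 85.00 mm
y_c = 374740.00 / 5620.00 = 66.68 mm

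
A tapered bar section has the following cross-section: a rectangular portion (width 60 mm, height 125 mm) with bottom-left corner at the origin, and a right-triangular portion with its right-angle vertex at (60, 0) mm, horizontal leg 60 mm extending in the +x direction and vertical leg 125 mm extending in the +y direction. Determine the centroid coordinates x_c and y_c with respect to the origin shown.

Part | A | x̄ᵢ | ȳᵢ | A·x̄ᵢ | A·ȳᵢ
rectangular portion | 7500.00 | 30.00 | 62.50 | 225000.00 | 468750.00
triangular portion | 3750.00 | 80.00 | 41.67 | 300000.00 | 156250.00
Σ | 11250.00 |  |  | 525000.00 | 625000.00
x_c = 525000.00 / 11250.00 = 46.67 mm
y_c = 625000.00 / 11250.00 = 55.56 mm

x_c = 46.67 mm, y_c = 55.56 mm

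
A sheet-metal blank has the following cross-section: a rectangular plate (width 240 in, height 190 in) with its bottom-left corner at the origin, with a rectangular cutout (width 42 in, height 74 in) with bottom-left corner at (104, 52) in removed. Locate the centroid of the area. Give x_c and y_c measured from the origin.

x_c = 119.63 in, y_c = 95.44 in

plate: A = 240 × 190 = 45600.00, centroid at (120.00, 95.00).
hole: A = −(42 × 74) = -3108.00, centroid at (125.00, 89.00).
ΣA = 42492.00 in², ΣAx_c = 5083500.00 in³, ΣAy_c = 4055388.00 in³.
x_c = 5083500.00/42492.00 = 119.63 in; y_c = 4055388.00/42492.00 = 95.44 in.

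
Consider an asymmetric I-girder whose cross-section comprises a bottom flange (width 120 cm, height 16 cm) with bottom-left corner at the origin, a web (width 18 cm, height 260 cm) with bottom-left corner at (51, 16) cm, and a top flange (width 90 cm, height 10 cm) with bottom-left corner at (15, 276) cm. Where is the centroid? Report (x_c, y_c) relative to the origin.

bottom flange: A = 120 × 16 = 1920.00, centroid at (60.00, 8.00).
web: A = 18 × 260 = 4680.00, centroid at (60.00, 146.00).
top flange: A = 90 × 10 = 900.00, centroid at (60.00, 281.00).
ΣA = 7500.00 cm²
ΣAx_c = (1920.00)(60.00) + (4680.00)(60.00) + (900.00)(60.00) = 450000.00 cm³
ΣAy_c = (1920.00)(8.00) + (4680.00)(146.00) + (900.00)(281.00) = 951540.00 cm³
x_c = 450000.00 / 7500.00 = 60.00 cm
y_c = 951540.00 / 7500.00 = 126.87 cm

x_c = 60.00 cm, y_c = 126.87 cm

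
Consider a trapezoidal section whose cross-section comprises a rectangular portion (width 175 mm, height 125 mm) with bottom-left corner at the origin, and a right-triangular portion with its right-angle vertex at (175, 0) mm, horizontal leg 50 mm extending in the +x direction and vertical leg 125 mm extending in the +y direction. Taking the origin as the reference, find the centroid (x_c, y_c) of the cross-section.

x_c = 100.52 mm, y_c = 59.90 mm

rectangular portion: A = 175 × 125 = 21875.00, centroid at (87.50, 62.50).
triangular portion: A = ½·50·125 = 3125.00, centroid at (191.67, 41.67).
ΣA = 25000.00 mm²
ΣAx_c = (21875.00)(87.50) + (3125.00)(191.67) = 2513020.83 mm³
ΣAy_c = (21875.00)(62.50) + (3125.00)(41.67) = 1497395.83 mm³
x_c = 2513020.83 / 25000.00 = 100.52 mm
y_c = 1497395.83 / 25000.00 = 59.90 mm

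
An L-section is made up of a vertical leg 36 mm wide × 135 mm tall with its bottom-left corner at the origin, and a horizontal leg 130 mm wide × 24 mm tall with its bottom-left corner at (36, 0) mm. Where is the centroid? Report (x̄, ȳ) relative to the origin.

vertical leg: A = 36 × 135 = 4860.00, centroid at (18.00, 67.50).
horizontal leg: A = 130 × 24 = 3120.00, centroid at (101.00, 12.00).
ΣA = 7980.00 mm²
ΣAx̄ = (4860.00)(18.00) + (3120.00)(101.00) = 402600.00 mm³
ΣAȳ = (4860.00)(67.50) + (3120.00)(12.00) = 365490.00 mm³
x̄ = 402600.00 / 7980.00 = 50.45 mm
ȳ = 365490.00 / 7980.00 = 45.80 mm

x̄ = 50.45 mm, ȳ = 45.80 mm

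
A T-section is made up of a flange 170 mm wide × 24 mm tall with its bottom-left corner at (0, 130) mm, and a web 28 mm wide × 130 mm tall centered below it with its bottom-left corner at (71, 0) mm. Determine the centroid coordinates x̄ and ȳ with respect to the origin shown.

x̄ = 85.00 mm, ȳ = 105.69 mm

web: A = 28 × 130 = 3640.00, centroid at (85.00, 65.00).
flange: A = 170 × 24 = 4080.00, centroid at (85.00, 142.00).
ΣA = 7720.00 mm²
ΣAx̄ = (3640.00)(85.00) + (4080.00)(85.00) = 656200.00 mm³
ΣAȳ = (3640.00)(65.00) + (4080.00)(142.00) = 815960.00 mm³
x̄ = 656200.00 / 7720.00 = 85.00 mm
ȳ = 815960.00 / 7720.00 = 105.69 mm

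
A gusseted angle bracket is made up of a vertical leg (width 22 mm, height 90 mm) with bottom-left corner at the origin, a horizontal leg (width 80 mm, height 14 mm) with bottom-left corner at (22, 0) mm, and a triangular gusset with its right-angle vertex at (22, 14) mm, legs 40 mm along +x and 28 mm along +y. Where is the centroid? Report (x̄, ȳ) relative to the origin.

vertical leg: A = 22 × 90 = 1980.00, centroid at (11.00, 45.00).
horizontal leg: A = 80 × 14 = 1120.00, centroid at (62.00, 7.00).
gusset: A = ½·40·28 = 560.00, centroid at (35.33, 23.33).
ΣA = 3660.00 mm², ΣAx̄ = 111006.67 mm³, ΣAȳ = 110006.67 mm³.
x̄ = 111006.67/3660.00 = 30.33 mm; ȳ = 110006.67/3660.00 = 30.06 mm.

x̄ = 30.33 mm, ȳ = 30.06 mm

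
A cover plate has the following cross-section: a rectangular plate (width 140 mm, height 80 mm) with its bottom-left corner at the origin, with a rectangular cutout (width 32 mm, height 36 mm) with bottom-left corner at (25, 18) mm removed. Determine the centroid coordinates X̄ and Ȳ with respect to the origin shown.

plate: A = 140 × 80 = 11200.00, centroid at (70.00, 40.00).
hole: A = −(32 × 36) = -1152.00, centroid at (41.00, 36.00).
ΣA = 10048.00 mm², ΣAX̄ = 736768.00 mm³, ΣAȲ = 406528.00 mm³.
X̄ = 736768.00/10048.00 = 73.32 mm; Ȳ = 406528.00/10048.00 = 40.46 mm.

X̄ = 73.32 mm, Ȳ = 40.46 mm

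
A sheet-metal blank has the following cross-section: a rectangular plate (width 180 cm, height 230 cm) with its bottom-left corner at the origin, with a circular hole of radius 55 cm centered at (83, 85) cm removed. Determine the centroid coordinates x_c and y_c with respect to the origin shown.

plate: A = 180 × 230 = 41400.00, centroid at (90.00, 115.00).
hole: A = −π·55² = -9503.32, centroid at (83.00, 85.00).
ΣA = 31896.68 cm²
ΣAx_c = (41400.00)(90.00) + (-9503.32)(83.00) = 2937224.62 cm³
ΣAy_c = (41400.00)(115.00) + (-9503.32)(85.00) = 3953217.99 cm³
x_c = 2937224.62 / 31896.68 = 92.09 cm
y_c = 3953217.99 / 31896.68 = 123.94 cm

x_c = 92.09 cm, y_c = 123.94 cm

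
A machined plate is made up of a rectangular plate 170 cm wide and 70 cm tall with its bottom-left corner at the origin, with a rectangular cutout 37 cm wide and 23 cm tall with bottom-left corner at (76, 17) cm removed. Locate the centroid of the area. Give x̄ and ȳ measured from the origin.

plate: A = 170 × 70 = 11900.00, centroid at (85.00, 35.00).
hole: A = −(37 × 23) = -851.00, centroid at (94.50, 28.50).
ΣA = 11049.00 cm², ΣAx̄ = 931080.50 cm³, ΣAȳ = 392246.50 cm³.
x̄ = 931080.50/11049.00 = 84.27 cm; ȳ = 392246.50/11049.00 = 35.50 cm.

x̄ = 84.27 cm, ȳ = 35.50 cm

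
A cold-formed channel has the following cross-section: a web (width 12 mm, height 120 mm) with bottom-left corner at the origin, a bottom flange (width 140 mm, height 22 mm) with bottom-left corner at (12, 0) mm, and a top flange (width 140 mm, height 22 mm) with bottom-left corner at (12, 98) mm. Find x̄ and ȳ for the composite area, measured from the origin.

x̄ = 67.60 mm, ȳ = 60.00 mm

web: A = 12 × 120 = 1440.00, centroid at (6.00, 60.00).
bottom flange: A = 140 × 22 = 3080.00, centroid at (82.00, 11.00).
top flange: A = 140 × 22 = 3080.00, centroid at (82.00, 109.00).
ΣA = 7600.00 mm²
ΣAx̄ = (1440.00)(6.00) + (3080.00)(82.00) + (3080.00)(82.00) = 513760.00 mm³
ΣAȳ = (1440.00)(60.00) + (3080.00)(11.00) + (3080.00)(109.00) = 456000.00 mm³
x̄ = 513760.00 / 7600.00 = 67.60 mm
ȳ = 456000.00 / 7600.00 = 60.00 mm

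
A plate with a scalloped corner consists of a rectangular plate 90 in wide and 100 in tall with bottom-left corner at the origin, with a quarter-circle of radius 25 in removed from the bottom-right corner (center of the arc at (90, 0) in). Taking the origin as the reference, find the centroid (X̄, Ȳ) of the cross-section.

X̄ = 43.02 in, Ȳ = 52.27 in

plate: A = 90 × 100 = 9000.00, centroid at (45.00, 50.00).
removed quarter-circle: A = −¼π·25² = -490.87, centroid at (79.39, 10.61).
ΣA = 8509.13 in²
ΣAX̄ = (9000.00)(45.00) + (-490.87)(79.39) = 366029.69 in³
ΣAȲ = (9000.00)(50.00) + (-490.87)(10.61) = 444791.67 in³
X̄ = 366029.69 / 8509.13 = 43.02 in
Ȳ = 444791.67 / 8509.13 = 52.27 in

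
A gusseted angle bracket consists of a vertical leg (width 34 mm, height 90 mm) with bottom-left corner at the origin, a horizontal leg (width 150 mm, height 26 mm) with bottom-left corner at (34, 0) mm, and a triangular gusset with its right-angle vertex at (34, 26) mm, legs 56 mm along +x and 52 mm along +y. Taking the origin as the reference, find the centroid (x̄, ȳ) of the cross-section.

x̄ = 65.80 mm, ȳ = 29.88 mm

vertical leg: A = 34 × 90 = 3060.00, centroid at (17.00, 45.00).
horizontal leg: A = 150 × 26 = 3900.00, centroid at (109.00, 13.00).
gusset: A = ½·56·52 = 1456.00, centroid at (52.67, 43.33).
ΣA = 8416.00 mm²
ΣAx̄ = (3060.00)(17.00) + (3900.00)(109.00) + (1456.00)(52.67) = 553802.67 mm³
ΣAȳ = (3060.00)(45.00) + (3900.00)(13.00) + (1456.00)(43.33) = 251493.33 mm³
x̄ = 553802.67 / 8416.00 = 65.80 mm
ȳ = 251493.33 / 8416.00 = 29.88 mm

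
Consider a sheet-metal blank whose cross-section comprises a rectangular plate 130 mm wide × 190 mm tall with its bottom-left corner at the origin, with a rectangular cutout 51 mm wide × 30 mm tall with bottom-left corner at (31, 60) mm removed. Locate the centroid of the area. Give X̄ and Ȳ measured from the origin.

X̄ = 65.56 mm, Ȳ = 96.32 mm

Part | A | x̄ᵢ | ȳᵢ | A·x̄ᵢ | A·ȳᵢ
plate | 24700.00 | 65.00 | 95.00 | 1605500.00 | 2346500.00
hole | -1530.00 | 56.50 | 75.00 | -86445.00 | -114750.00
Σ | 23170.00 |  |  | 1519055.00 | 2231750.00
X̄ = 1519055.00 / 23170.00 = 65.56 mm
Ȳ = 2231750.00 / 23170.00 = 96.32 mm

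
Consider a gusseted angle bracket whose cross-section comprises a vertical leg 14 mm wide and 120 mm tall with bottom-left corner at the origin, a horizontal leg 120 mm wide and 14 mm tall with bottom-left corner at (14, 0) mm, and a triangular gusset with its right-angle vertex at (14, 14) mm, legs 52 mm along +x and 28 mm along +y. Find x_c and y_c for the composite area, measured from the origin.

x_c = 38.87 mm, y_c = 31.69 mm

vertical leg: A = 14 × 120 = 1680.00, centroid at (7.00, 60.00).
horizontal leg: A = 120 × 14 = 1680.00, centroid at (74.00, 7.00).
gusset: A = ½·52·28 = 728.00, centroid at (31.33, 23.33).
ΣA = 4088.00 mm²
ΣAx_c = (1680.00)(7.00) + (1680.00)(74.00) + (728.00)(31.33) = 158890.67 mm³
ΣAy_c = (1680.00)(60.00) + (1680.00)(7.00) + (728.00)(23.33) = 129546.67 mm³
x_c = 158890.67 / 4088.00 = 38.87 mm
y_c = 129546.67 / 4088.00 = 31.69 mm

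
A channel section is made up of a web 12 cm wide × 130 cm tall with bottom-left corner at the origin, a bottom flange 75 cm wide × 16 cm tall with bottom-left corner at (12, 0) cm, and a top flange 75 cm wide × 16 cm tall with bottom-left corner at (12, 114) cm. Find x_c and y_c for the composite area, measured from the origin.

x_c = 32.36 cm, y_c = 65.00 cm

web: A = 12 × 130 = 1560.00, centroid at (6.00, 65.00).
bottom flange: A = 75 × 16 = 1200.00, centroid at (49.50, 8.00).
top flange: A = 75 × 16 = 1200.00, centroid at (49.50, 122.00).
ΣA = 3960.00 cm², ΣAx_c = 128160.00 cm³, ΣAy_c = 257400.00 cm³.
x_c = 128160.00/3960.00 = 32.36 cm; y_c = 257400.00/3960.00 = 65.00 cm.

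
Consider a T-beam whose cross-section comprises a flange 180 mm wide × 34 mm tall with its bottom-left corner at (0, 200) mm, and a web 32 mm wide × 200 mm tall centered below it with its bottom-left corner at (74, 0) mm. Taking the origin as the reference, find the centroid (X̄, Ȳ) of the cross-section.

web: A = 32 × 200 = 6400.00, centroid at (90.00, 100.00).
flange: A = 180 × 34 = 6120.00, centroid at (90.00, 217.00).
ΣA = 12520.00 mm², ΣAX̄ = 1126800.00 mm³, ΣAȲ = 1968040.00 mm³.
X̄ = 1126800.00/12520.00 = 90.00 mm; Ȳ = 1968040.00/12520.00 = 157.19 mm.

X̄ = 90.00 mm, Ȳ = 157.19 mm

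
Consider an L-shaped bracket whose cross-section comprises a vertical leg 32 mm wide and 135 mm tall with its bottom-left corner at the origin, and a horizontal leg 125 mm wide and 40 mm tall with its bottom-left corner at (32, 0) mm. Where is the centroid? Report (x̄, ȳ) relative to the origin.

Part | A | x̄ᵢ | ȳᵢ | A·x̄ᵢ | A·ȳᵢ
vertical leg | 4320.00 | 16.00 | 67.50 | 69120.00 | 291600.00
horizontal leg | 5000.00 | 94.50 | 20.00 | 472500.00 | 100000.00
Σ | 9320.00 |  |  | 541620.00 | 391600.00
x̄ = 541620.00 / 9320.00 = 58.11 mm
ȳ = 391600.00 / 9320.00 = 42.02 mm

x̄ = 58.11 mm, ȳ = 42.02 mm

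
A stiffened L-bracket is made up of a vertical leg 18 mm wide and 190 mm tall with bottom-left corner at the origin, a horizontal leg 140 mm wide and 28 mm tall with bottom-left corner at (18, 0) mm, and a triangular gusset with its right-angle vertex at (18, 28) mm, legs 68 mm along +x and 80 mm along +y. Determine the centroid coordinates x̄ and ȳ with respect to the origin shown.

vertical leg: A = 18 × 190 = 3420.00, centroid at (9.00, 95.00).
horizontal leg: A = 140 × 28 = 3920.00, centroid at (88.00, 14.00).
gusset: A = ½·68·80 = 2720.00, centroid at (40.67, 54.67).
ΣA = 10060.00 mm²
ΣAx̄ = (3420.00)(9.00) + (3920.00)(88.00) + (2720.00)(40.67) = 486353.33 mm³
ΣAȳ = (3420.00)(95.00) + (3920.00)(14.00) + (2720.00)(54.67) = 528473.33 mm³
x̄ = 486353.33 / 10060.00 = 48.35 mm
ȳ = 528473.33 / 10060.00 = 52.53 mm

x̄ = 48.35 mm, ȳ = 52.53 mm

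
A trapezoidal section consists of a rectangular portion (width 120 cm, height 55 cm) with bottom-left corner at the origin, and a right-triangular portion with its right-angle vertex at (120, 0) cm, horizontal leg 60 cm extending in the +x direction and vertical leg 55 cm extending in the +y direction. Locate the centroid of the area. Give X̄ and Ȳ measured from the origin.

X̄ = 76.00 cm, Ȳ = 25.67 cm

rectangular portion: A = 120 × 55 = 6600.00, centroid at (60.00, 27.50).
triangular portion: A = ½·60·55 = 1650.00, centroid at (140.00, 18.33).
ΣA = 8250.00 cm², ΣAX̄ = 627000.00 cm³, ΣAȲ = 211750.00 cm³.
X̄ = 627000.00/8250.00 = 76.00 cm; Ȳ = 211750.00/8250.00 = 25.67 cm.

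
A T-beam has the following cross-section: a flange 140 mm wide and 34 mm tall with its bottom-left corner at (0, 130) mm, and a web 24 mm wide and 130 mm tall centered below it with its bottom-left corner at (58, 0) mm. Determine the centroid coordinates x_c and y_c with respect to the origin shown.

x_c = 70.00 mm, y_c = 114.53 mm

web: A = 24 × 130 = 3120.00, centroid at (70.00, 65.00).
flange: A = 140 × 34 = 4760.00, centroid at (70.00, 147.00).
ΣA = 7880.00 mm²
ΣAx_c = (3120.00)(70.00) + (4760.00)(70.00) = 551600.00 mm³
ΣAy_c = (3120.00)(65.00) + (4760.00)(147.00) = 902520.00 mm³
x_c = 551600.00 / 7880.00 = 70.00 mm
y_c = 902520.00 / 7880.00 = 114.53 mm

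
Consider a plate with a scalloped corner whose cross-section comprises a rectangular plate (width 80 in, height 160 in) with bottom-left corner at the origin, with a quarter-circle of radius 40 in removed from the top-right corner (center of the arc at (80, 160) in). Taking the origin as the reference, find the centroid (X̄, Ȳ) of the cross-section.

X̄ = 37.49 in, Ȳ = 73.14 in

plate: A = 80 × 160 = 12800.00, centroid at (40.00, 80.00).
removed quarter-circle: A = −¼π·40² = -1256.64, centroid at (63.02, 143.02).
ΣA = 11543.36 in²
ΣAX̄ = (12800.00)(40.00) + (-1256.64)(63.02) = 432802.37 in³
ΣAȲ = (12800.00)(80.00) + (-1256.64)(143.02) = 844271.40 in³
X̄ = 432802.37 / 11543.36 = 37.49 in
Ȳ = 844271.40 / 11543.36 = 73.14 in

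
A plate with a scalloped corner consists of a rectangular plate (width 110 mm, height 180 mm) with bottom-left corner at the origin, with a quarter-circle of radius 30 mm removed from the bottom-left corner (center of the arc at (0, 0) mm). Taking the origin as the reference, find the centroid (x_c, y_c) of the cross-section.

x_c = 56.56 mm, y_c = 92.86 mm

Part | A | x̄ᵢ | ȳᵢ | A·x̄ᵢ | A·ȳᵢ
plate | 19800.00 | 55.00 | 90.00 | 1089000.00 | 1782000.00
removed quarter-circle | -706.86 | 12.73 | 12.73 | -9000.00 | -9000.00
Σ | 19093.14 |  |  | 1080000.00 | 1773000.00
x_c = 1080000.00 / 19093.14 = 56.56 mm
y_c = 1773000.00 / 19093.14 = 92.86 mm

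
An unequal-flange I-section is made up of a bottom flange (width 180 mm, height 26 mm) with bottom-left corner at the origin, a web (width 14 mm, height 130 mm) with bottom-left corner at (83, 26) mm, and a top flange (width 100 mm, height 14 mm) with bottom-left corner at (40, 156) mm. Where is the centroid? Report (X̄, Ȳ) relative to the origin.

Part | A | x̄ᵢ | ȳᵢ | A·x̄ᵢ | A·ȳᵢ
bottom flange | 4680.00 | 90.00 | 13.00 | 421200.00 | 60840.00
web | 1820.00 | 90.00 | 91.00 | 163800.00 | 165620.00
top flange | 1400.00 | 90.00 | 163.00 | 126000.00 | 228200.00
Σ | 7900.00 |  |  | 711000.00 | 454660.00
X̄ = 711000.00 / 7900.00 = 90.00 mm
Ȳ = 454660.00 / 7900.00 = 57.55 mm

X̄ = 90.00 mm, Ȳ = 57.55 mm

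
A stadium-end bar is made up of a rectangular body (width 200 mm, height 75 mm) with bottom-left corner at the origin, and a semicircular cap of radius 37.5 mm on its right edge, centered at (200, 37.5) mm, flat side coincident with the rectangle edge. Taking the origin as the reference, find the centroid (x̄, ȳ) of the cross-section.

x̄ = 114.88 mm, ȳ = 37.50 mm

rectangular body: A = 200 × 75 = 15000.00, centroid at (100.00, 37.50).
semicircular end: A = ½π·37.5² = 2208.93, centroid at (215.92, 37.50).
ΣA = 17208.93 mm², ΣAx̄ = 1976942.72 mm³, ΣAȳ = 645334.96 mm³.
x̄ = 1976942.72/17208.93 = 114.88 mm; ȳ = 645334.96/17208.93 = 37.50 mm.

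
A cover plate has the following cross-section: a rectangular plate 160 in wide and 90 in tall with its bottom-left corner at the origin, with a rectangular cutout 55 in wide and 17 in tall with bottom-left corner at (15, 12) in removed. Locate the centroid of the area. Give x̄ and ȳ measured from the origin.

plate: A = 160 × 90 = 14400.00, centroid at (80.00, 45.00).
hole: A = −(55 × 17) = -935.00, centroid at (42.50, 20.50).
ΣA = 13465.00 in²
ΣAx̄ = (14400.00)(80.00) + (-935.00)(42.50) = 1112262.50 in³
ΣAȳ = (14400.00)(45.00) + (-935.00)(20.50) = 628832.50 in³
x̄ = 1112262.50 / 13465.00 = 82.60 in
ȳ = 628832.50 / 13465.00 = 46.70 in

x̄ = 82.60 in, ȳ = 46.70 in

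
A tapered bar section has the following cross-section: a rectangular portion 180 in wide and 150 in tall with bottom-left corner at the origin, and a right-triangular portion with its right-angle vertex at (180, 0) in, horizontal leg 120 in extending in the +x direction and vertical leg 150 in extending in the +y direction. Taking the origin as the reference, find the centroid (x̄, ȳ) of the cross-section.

Part | A | x̄ᵢ | ȳᵢ | A·x̄ᵢ | A·ȳᵢ
rectangular portion | 27000.00 | 90.00 | 75.00 | 2430000.00 | 2025000.00
triangular portion | 9000.00 | 220.00 | 50.00 | 1980000.00 | 450000.00
Σ | 36000.00 |  |  | 4410000.00 | 2475000.00
x̄ = 4410000.00 / 36000.00 = 122.50 in
ȳ = 2475000.00 / 36000.00 = 68.75 in

x̄ = 122.50 in, ȳ = 68.75 in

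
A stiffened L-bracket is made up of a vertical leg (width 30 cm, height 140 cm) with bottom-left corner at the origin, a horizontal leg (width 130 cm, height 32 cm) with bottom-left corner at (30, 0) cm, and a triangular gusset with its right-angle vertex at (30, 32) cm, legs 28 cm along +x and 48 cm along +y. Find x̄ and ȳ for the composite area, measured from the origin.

x̄ = 53.66 cm, ȳ = 43.49 cm

vertical leg: A = 30 × 140 = 4200.00, centroid at (15.00, 70.00).
horizontal leg: A = 130 × 32 = 4160.00, centroid at (95.00, 16.00).
gusset: A = ½·28·48 = 672.00, centroid at (39.33, 48.00).
ΣA = 9032.00 cm²
ΣAx̄ = (4200.00)(15.00) + (4160.00)(95.00) + (672.00)(39.33) = 484632.00 cm³
ΣAȳ = (4200.00)(70.00) + (4160.00)(16.00) + (672.00)(48.00) = 392816.00 cm³
x̄ = 484632.00 / 9032.00 = 53.66 cm
ȳ = 392816.00 / 9032.00 = 43.49 cm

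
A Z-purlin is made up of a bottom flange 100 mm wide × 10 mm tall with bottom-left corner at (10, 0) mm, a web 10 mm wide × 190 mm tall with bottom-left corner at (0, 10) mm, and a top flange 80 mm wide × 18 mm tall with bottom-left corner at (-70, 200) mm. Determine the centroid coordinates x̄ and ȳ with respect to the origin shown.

x̄ = 6.06 mm, ȳ = 116.47 mm

Part | A | x̄ᵢ | ȳᵢ | A·x̄ᵢ | A·ȳᵢ
bottom flange | 1000.00 | 60.00 | 5.00 | 60000.00 | 5000.00
web | 1900.00 | 5.00 | 105.00 | 9500.00 | 199500.00
top flange | 1440.00 | -30.00 | 209.00 | -43200.00 | 300960.00
Σ | 4340.00 |  |  | 26300.00 | 505460.00
x̄ = 26300.00 / 4340.00 = 6.06 mm
ȳ = 505460.00 / 4340.00 = 116.47 mm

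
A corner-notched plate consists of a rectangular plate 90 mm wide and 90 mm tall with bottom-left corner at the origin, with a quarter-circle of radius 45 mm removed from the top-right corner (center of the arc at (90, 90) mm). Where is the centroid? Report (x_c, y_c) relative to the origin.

plate: A = 90 × 90 = 8100.00, centroid at (45.00, 45.00).
removed quarter-circle: A = −¼π·45² = -1590.43, centroid at (70.90, 70.90).
ΣA = 6509.57 mm², ΣAx_c = 251736.18 mm³, ΣAy_c = 251736.18 mm³.
x_c = 251736.18/6509.57 = 38.67 mm; y_c = 251736.18/6509.57 = 38.67 mm.

x_c = 38.67 mm, y_c = 38.67 mm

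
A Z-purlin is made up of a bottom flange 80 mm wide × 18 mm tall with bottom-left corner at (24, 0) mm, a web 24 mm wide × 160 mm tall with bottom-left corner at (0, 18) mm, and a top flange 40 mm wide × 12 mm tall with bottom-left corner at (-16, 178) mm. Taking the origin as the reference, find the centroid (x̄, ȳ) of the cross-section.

bottom flange: A = 80 × 18 = 1440.00, centroid at (64.00, 9.00).
web: A = 24 × 160 = 3840.00, centroid at (12.00, 98.00).
top flange: A = 40 × 12 = 480.00, centroid at (4.00, 184.00).
ΣA = 5760.00 mm², ΣAx̄ = 140160.00 mm³, ΣAȳ = 477600.00 mm³.
x̄ = 140160.00/5760.00 = 24.33 mm; ȳ = 477600.00/5760.00 = 82.92 mm.

x̄ = 24.33 mm, ȳ = 82.92 mm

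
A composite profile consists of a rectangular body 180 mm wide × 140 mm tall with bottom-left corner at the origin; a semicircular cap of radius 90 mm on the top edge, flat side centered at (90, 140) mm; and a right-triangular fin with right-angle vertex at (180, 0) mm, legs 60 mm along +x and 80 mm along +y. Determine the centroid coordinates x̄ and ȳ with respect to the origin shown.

x̄ = 96.55 mm, ȳ = 101.56 mm

rectangular body: A = 180 × 140 = 25200.00, centroid at (90.00, 70.00).
semicircular top: A = ½π·90² = 12723.45, centroid at (90.00, 178.20).
triangular fin: A = ½·60·80 = 2400.00, centroid at (200.00, 26.67).
ΣA = 40323.45 mm²
ΣAx̄ = (25200.00)(90.00) + (12723.45)(90.00) + (2400.00)(200.00) = 3893110.52 mm³
ΣAȳ = (25200.00)(70.00) + (12723.45)(178.20) + (2400.00)(26.67) = 4095283.03 mm³
x̄ = 3893110.52 / 40323.45 = 96.55 mm
ȳ = 4095283.03 / 40323.45 = 101.56 mm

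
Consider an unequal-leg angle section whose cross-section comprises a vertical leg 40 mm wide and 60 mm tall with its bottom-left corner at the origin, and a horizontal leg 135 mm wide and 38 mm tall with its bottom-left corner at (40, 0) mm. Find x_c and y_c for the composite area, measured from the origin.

x_c = 79.61 mm, y_c = 22.51 mm

vertical leg: A = 40 × 60 = 2400.00, centroid at (20.00, 30.00).
horizontal leg: A = 135 × 38 = 5130.00, centroid at (107.50, 19.00).
ΣA = 7530.00 mm²
ΣAx_c = (2400.00)(20.00) + (5130.00)(107.50) = 599475.00 mm³
ΣAy_c = (2400.00)(30.00) + (5130.00)(19.00) = 169470.00 mm³
x_c = 599475.00 / 7530.00 = 79.61 mm
y_c = 169470.00 / 7530.00 = 22.51 mm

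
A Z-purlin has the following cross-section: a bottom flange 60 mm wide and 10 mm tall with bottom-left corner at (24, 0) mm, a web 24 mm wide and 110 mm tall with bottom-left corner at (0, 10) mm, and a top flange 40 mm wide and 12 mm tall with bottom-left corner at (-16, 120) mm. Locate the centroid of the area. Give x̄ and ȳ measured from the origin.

x̄ = 17.74 mm, ȳ = 63.19 mm

Part | A | x̄ᵢ | ȳᵢ | A·x̄ᵢ | A·ȳᵢ
bottom flange | 600.00 | 54.00 | 5.00 | 32400.00 | 3000.00
web | 2640.00 | 12.00 | 65.00 | 31680.00 | 171600.00
top flange | 480.00 | 4.00 | 126.00 | 1920.00 | 60480.00
Σ | 3720.00 |  |  | 66000.00 | 235080.00
x̄ = 66000.00 / 3720.00 = 17.74 mm
ȳ = 235080.00 / 3720.00 = 63.19 mm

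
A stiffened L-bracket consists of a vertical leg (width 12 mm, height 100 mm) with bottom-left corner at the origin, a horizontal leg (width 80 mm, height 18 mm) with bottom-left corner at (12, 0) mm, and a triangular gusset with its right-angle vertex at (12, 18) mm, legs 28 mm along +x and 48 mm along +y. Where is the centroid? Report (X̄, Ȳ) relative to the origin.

vertical leg: A = 12 × 100 = 1200.00, centroid at (6.00, 50.00).
horizontal leg: A = 80 × 18 = 1440.00, centroid at (52.00, 9.00).
gusset: A = ½·28·48 = 672.00, centroid at (21.33, 34.00).
ΣA = 3312.00 mm²
ΣAX̄ = (1200.00)(6.00) + (1440.00)(52.00) + (672.00)(21.33) = 96416.00 mm³
ΣAȲ = (1200.00)(50.00) + (1440.00)(9.00) + (672.00)(34.00) = 95808.00 mm³
X̄ = 96416.00 / 3312.00 = 29.11 mm
Ȳ = 95808.00 / 3312.00 = 28.93 mm

X̄ = 29.11 mm, Ȳ = 28.93 mm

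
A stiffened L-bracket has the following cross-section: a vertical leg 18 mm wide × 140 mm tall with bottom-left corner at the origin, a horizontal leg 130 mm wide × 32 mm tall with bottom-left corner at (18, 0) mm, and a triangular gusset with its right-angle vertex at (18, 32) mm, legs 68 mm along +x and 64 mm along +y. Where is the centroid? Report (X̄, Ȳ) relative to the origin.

Part | A | x̄ᵢ | ȳᵢ | A·x̄ᵢ | A·ȳᵢ
vertical leg | 2520.00 | 9.00 | 70.00 | 22680.00 | 176400.00
horizontal leg | 4160.00 | 83.00 | 16.00 | 345280.00 | 66560.00
gusset | 2176.00 | 40.67 | 53.33 | 88490.67 | 116053.33
Σ | 8856.00 |  |  | 456450.67 | 359013.33
X̄ = 456450.67 / 8856.00 = 51.54 mm
Ȳ = 359013.33 / 8856.00 = 40.54 mm

X̄ = 51.54 mm, Ȳ = 40.54 mm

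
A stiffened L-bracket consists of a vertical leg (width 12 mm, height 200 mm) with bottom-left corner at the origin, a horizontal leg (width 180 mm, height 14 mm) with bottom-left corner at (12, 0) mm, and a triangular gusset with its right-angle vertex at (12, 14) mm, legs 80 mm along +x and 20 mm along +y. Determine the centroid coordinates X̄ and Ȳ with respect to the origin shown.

vertical leg: A = 12 × 200 = 2400.00, centroid at (6.00, 100.00).
horizontal leg: A = 180 × 14 = 2520.00, centroid at (102.00, 7.00).
gusset: A = ½·80·20 = 800.00, centroid at (38.67, 20.67).
ΣA = 5720.00 mm², ΣAX̄ = 302373.33 mm³, ΣAȲ = 274173.33 mm³.
X̄ = 302373.33/5720.00 = 52.86 mm; Ȳ = 274173.33/5720.00 = 47.93 mm.

X̄ = 52.86 mm, Ȳ = 47.93 mm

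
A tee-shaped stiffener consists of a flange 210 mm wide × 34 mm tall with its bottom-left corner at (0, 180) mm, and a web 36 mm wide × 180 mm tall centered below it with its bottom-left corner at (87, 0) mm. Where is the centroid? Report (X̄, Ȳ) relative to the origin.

X̄ = 105.00 mm, Ȳ = 146.09 mm

web: A = 36 × 180 = 6480.00, centroid at (105.00, 90.00).
flange: A = 210 × 34 = 7140.00, centroid at (105.00, 197.00).
ΣA = 13620.00 mm², ΣAX̄ = 1430100.00 mm³, ΣAȲ = 1989780.00 mm³.
X̄ = 1430100.00/13620.00 = 105.00 mm; Ȳ = 1989780.00/13620.00 = 146.09 mm.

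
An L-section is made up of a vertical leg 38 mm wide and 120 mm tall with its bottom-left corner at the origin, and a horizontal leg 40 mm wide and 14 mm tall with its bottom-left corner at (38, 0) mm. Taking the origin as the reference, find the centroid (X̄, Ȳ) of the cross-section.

X̄ = 23.27 mm, Ȳ = 54.20 mm

Part | A | x̄ᵢ | ȳᵢ | A·x̄ᵢ | A·ȳᵢ
vertical leg | 4560.00 | 19.00 | 60.00 | 86640.00 | 273600.00
horizontal leg | 560.00 | 58.00 | 7.00 | 32480.00 | 3920.00
Σ | 5120.00 |  |  | 119120.00 | 277520.00
X̄ = 119120.00 / 5120.00 = 23.27 mm
Ȳ = 277520.00 / 5120.00 = 54.20 mm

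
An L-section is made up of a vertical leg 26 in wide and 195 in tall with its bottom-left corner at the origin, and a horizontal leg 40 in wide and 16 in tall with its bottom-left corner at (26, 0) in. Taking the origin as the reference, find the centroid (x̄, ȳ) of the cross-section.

x̄ = 16.70 in, ȳ = 87.47 in

vertical leg: A = 26 × 195 = 5070.00, centroid at (13.00, 97.50).
horizontal leg: A = 40 × 16 = 640.00, centroid at (46.00, 8.00).
ΣA = 5710.00 in²
ΣAx̄ = (5070.00)(13.00) + (640.00)(46.00) = 95350.00 in³
ΣAȳ = (5070.00)(97.50) + (640.00)(8.00) = 499445.00 in³
x̄ = 95350.00 / 5710.00 = 16.70 in
ȳ = 499445.00 / 5710.00 = 87.47 in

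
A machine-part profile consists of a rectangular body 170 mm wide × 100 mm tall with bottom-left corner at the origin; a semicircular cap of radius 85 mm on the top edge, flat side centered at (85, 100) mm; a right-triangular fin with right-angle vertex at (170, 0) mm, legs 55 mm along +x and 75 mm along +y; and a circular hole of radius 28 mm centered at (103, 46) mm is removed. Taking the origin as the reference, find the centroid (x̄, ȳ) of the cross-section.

rectangular body: A = 170 × 100 = 17000.00, centroid at (85.00, 50.00).
semicircular top: A = ½π·85² = 11349.00, centroid at (85.00, 136.08).
triangular fin: A = ½·55·75 = 2062.50, centroid at (188.33, 25.00).
hole: A = −π·28² = -2463.01, centroid at (103.00, 46.00).
ΣA = 27948.49 mm², ΣAx̄ = 2544412.90 mm³, ΣAȳ = 2332581.12 mm³.
x̄ = 2544412.90/27948.49 = 91.04 mm; ȳ = 2332581.12/27948.49 = 83.46 mm.

x̄ = 91.04 mm, ȳ = 83.46 mm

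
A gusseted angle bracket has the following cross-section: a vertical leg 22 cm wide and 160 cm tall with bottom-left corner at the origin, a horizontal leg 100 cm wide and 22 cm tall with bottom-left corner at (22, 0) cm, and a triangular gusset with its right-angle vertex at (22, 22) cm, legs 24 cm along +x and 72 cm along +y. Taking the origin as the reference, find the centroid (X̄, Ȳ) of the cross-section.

X̄ = 33.88 cm, Ȳ = 52.48 cm

vertical leg: A = 22 × 160 = 3520.00, centroid at (11.00, 80.00).
horizontal leg: A = 100 × 22 = 2200.00, centroid at (72.00, 11.00).
gusset: A = ½·24·72 = 864.00, centroid at (30.00, 46.00).
ΣA = 6584.00 cm²
ΣAX̄ = (3520.00)(11.00) + (2200.00)(72.00) + (864.00)(30.00) = 223040.00 cm³
ΣAȲ = (3520.00)(80.00) + (2200.00)(11.00) + (864.00)(46.00) = 345544.00 cm³
X̄ = 223040.00 / 6584.00 = 33.88 cm
Ȳ = 345544.00 / 6584.00 = 52.48 cm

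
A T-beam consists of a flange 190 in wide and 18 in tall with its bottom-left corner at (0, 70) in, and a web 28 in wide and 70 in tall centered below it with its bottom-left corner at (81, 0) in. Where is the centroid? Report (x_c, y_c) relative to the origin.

web: A = 28 × 70 = 1960.00, centroid at (95.00, 35.00).
flange: A = 190 × 18 = 3420.00, centroid at (95.00, 79.00).
ΣA = 5380.00 in²
ΣAx_c = (1960.00)(95.00) + (3420.00)(95.00) = 511100.00 in³
ΣAy_c = (1960.00)(35.00) + (3420.00)(79.00) = 338780.00 in³
x_c = 511100.00 / 5380.00 = 95.00 in
y_c = 338780.00 / 5380.00 = 62.97 in

x_c = 95.00 in, y_c = 62.97 in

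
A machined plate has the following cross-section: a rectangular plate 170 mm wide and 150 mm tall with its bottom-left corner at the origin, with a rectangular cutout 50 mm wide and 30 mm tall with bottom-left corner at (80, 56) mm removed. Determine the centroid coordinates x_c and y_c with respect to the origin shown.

x_c = 83.75 mm, y_c = 75.25 mm

Part | A | x̄ᵢ | ȳᵢ | A·x̄ᵢ | A·ȳᵢ
plate | 25500.00 | 85.00 | 75.00 | 2167500.00 | 1912500.00
hole | -1500.00 | 105.00 | 71.00 | -157500.00 | -106500.00
Σ | 24000.00 |  |  | 2010000.00 | 1806000.00
x_c = 2010000.00 / 24000.00 = 83.75 mm
y_c = 1806000.00 / 24000.00 = 75.25 mm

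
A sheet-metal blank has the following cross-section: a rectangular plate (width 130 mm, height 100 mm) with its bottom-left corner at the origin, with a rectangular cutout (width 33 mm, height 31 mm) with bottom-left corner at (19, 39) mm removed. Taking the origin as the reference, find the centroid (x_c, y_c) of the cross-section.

x_c = 67.52 mm, y_c = 49.62 mm

Part | A | x̄ᵢ | ȳᵢ | A·x̄ᵢ | A·ȳᵢ
plate | 13000.00 | 65.00 | 50.00 | 845000.00 | 650000.00
hole | -1023.00 | 35.50 | 54.50 | -36316.50 | -55753.50
Σ | 11977.00 |  |  | 808683.50 | 594246.50
x_c = 808683.50 / 11977.00 = 67.52 mm
y_c = 594246.50 / 11977.00 = 49.62 mm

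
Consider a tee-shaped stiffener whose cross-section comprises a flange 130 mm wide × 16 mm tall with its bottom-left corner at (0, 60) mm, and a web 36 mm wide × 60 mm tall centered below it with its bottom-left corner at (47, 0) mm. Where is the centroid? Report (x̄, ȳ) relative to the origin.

x̄ = 65.00 mm, ȳ = 48.64 mm

Part | A | x̄ᵢ | ȳᵢ | A·x̄ᵢ | A·ȳᵢ
web | 2160.00 | 65.00 | 30.00 | 140400.00 | 64800.00
flange | 2080.00 | 65.00 | 68.00 | 135200.00 | 141440.00
Σ | 4240.00 |  |  | 275600.00 | 206240.00
x̄ = 275600.00 / 4240.00 = 65.00 mm
ȳ = 206240.00 / 4240.00 = 48.64 mm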